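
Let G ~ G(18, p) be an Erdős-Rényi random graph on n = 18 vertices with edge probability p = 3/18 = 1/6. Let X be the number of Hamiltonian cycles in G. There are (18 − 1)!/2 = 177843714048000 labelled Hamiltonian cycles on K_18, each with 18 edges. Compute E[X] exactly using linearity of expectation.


K_18 has (18 − 1)!/2 = 177843714048000 labelled Hamiltonian cycles.
For each such Hamiltonian cycle H, let X_H = 1 if all 18 edges of H are present in G. Then P[X_H = 1] = p^{18} = (1/6)^{18} = 1/101559956668416.
By linearity of expectation: E[X] = Σ_H E[X_H] = 177843714048000 · p^{18} = 177843714048000 · 1/101559956668416 = 14889875/8503056.
Numerically: E[X] ≈ 1.7511.

E[X] = 177843714048000 · (1/6)^{18} = 14889875/8503056 ≈ 1.7511.


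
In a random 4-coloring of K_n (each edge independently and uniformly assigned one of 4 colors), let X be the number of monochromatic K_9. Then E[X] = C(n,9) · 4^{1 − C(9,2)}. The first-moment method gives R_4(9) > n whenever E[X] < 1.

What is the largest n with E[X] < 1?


We need C(n, 9) · 4^{1 − 36} < 1, i.e. C(n, 9) < 4^{36 − 1} = 1180591620717411303424.
Check values of n near the boundary:
  n = 908: C(908, 9) = 1111058428637338083100; 1111058428637338083100 < 1180591620717411303424? YES
  n = 909: C(909, 9) = 1122169012923711463931; 1122169012923711463931 < 1180591620717411303424? YES
  n = 910: C(910, 9) = 1133378248346922788210; 1133378248346922788210 < 1180591620717411303424? YES
  n = 911: C(911, 9) = 1144686900492291197405; 1144686900492291197405 < 1180591620717411303424? YES
  n = 912: C(912, 9) = 1156095740032081475120; 1156095740032081475120 < 1180591620717411303424? YES
  n = 913: C(913, 9) = 1167605542753639808390; 1167605542753639808390 < 1180591620717411303424? YES
  n = 914: C(914, 9) = 1179217089587653905932; 1179217089587653905932 < 1180591620717411303424? YES
  n = 915: C(915, 9) = 1190931166636537885130; 1190931166636537885130 < 1180591620717411303424? NO
The largest n with C(n, 9) < 1180591620717411303424 is n = 914 (where E[X] = 294804272396913476483/295147905179352825856 ≈ 0.9988). Hence R_4(9) > 914, i.e. R_4(9) ≥ 915.

Largest n = 914; hence R_4(9) > 914.


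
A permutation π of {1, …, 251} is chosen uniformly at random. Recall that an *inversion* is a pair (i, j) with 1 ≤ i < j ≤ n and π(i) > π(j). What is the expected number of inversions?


Write X = Σ X_I over the C(251, 2) = 31375 pairs i < j, with X_I the indicator of one inversion.
There are 31375 indicators.
For each fixed pair i < j, the values π(i) and π(j) are two distinct elements of {1, …, 251} in uniformly random order; by symmetry P[π(i) > π(j)] = 1/2.
By linearity: E[X] = 31375 · (1/2) = C(251, 2) · (1/2) = 31375/2 = 31375/2 ≈ 15687.5000.

E[X] = 31375/2 = 15687.5000.


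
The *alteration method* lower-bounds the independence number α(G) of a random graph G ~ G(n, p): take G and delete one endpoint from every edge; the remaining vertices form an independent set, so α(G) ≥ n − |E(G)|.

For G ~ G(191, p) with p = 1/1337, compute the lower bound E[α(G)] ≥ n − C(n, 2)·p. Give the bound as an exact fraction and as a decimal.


E[|E(G)|] = C(191, 2)·p = 18145 · (1/1337) = 95/7.
E[α(G)] ≥ n − E[|E(G)|] = 191 − 95/7 = 1242/7.
Numerically: ≈ 177.42857.
(This is only a lower bound; the true E[α(G)] may be larger.)

E[α(G)] ≥ 1242/7 ≈ 177.42857.


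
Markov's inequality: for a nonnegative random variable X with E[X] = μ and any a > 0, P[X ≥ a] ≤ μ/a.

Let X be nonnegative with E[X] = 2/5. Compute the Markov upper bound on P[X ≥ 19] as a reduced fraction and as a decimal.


μ = E[X] = 2/5, a = 19.
Markov: P[X ≥ 19] ≤ μ/a = (2/5)/19 = 2/95.
Numerically: ≈ 0.0211.
(Since a = 19 > μ = 0.4000, the bound 2/95 is < 1 and informative.)

P[X ≥ 19] ≤ 2/95 ≈ 0.0211.


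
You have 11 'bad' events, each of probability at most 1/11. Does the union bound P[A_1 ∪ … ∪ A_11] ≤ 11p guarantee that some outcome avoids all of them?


Union bound: P[∪_{i=1}^{11} A_i] ≤ Σ_i P[A_i] ≤ 11·p = 11·(1/11) = 1.
Numerically: 1 ≈ 1.00000.
Is 1 < 1? NO.
Since the bound 1 is ≥ 1, the union bound is uninformative here; it does NOT by itself certify existence.

11·p = 1 ≈ 1.00000; existence NOT certified by the union bound.


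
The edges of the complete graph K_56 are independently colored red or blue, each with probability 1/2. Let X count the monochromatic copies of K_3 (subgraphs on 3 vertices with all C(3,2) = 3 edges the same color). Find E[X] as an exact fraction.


Let X = Σ_S X_S over the C(56, 3) = 27720 subsets S of size 3, where X_S = 1 if the K_3 on S is monochromatic.
For a fixed S, the K_3 on S has C(3, 2) = 3 edges. P[all 3 edges red] = (1/2)^3, and likewise for blue, so P[monochromatic] = 2·(1/2)^3 = 2^{1 − 3} = 1/4.
By linearity of expectation: E[X] = C(56, 3) · 2^{1 − 3} = 27720 · 1/4 = 6930.
Numerically: E[X] ≈ 6930.000.

E[X] = C(56,3)·2^(1−C(3,2)) = 6930 ≈ 6930.000.


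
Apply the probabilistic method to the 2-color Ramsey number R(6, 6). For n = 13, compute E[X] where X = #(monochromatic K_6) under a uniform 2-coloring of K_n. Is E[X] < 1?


E[X] = C(13, 6) · 2^{1 − 15} = 1716 · 2^{−14} = 1716/16384.
As a reduced fraction: E[X] = 429/4096 ≈ 0.104736.
Is E[X] < 1? YES.
Since E[X] < 1, there exists a 2-coloring of K_{13} with no monochromatic K_6; hence R(6, 6) > 13.

E[X] = 429/4096 ≈ 0.104736; E[X] < 1, so R(6, 6) > 13.


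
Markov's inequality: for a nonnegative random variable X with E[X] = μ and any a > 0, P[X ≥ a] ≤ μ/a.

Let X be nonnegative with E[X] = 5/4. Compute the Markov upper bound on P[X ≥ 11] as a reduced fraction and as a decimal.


μ = E[X] = 5/4, a = 11.
Markov: P[X ≥ 11] ≤ μ/a = (5/4)/11 = 5/44.
Numerically: ≈ 0.113636.
(Since a = 11 > μ = 1.250000, the bound 5/44 is < 1 and informative.)

P[X ≥ 11] ≤ 5/44 ≈ 0.113636.


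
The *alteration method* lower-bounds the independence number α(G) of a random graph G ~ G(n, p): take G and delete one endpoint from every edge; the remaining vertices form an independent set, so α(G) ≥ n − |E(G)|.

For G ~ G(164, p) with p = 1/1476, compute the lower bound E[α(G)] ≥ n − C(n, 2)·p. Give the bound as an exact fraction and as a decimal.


E[|E(G)|] = C(164, 2)·p = 13366 · (1/1476) = 163/18.
E[α(G)] ≥ n − E[|E(G)|] = 164 − 163/18 = 2789/18.
Numerically: ≈ 154.944444.
(This is only a lower bound; the true E[α(G)] may be larger.)

E[α(G)] ≥ 2789/18 ≈ 154.944444.


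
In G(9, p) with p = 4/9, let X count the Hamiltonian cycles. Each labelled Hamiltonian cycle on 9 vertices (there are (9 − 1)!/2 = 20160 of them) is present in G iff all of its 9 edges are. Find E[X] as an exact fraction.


K_9 has (9 − 1)!/2 = 20160 labelled Hamiltonian cycles.
For each such Hamiltonian cycle H, let X_H = 1 if all 9 edges of H are present in G. Then P[X_H = 1] = p^{9} = (4/9)^{9} = 262144/387420489.
By linearity: E[X] = Σ_H E[X_H] = 20160 · p^{9} = 20160 · 262144/387420489 = 587202560/43046721.
Numerically: E[X] ≈ 13.641.

E[X] = 20160 · (4/9)^{9} = 587202560/43046721 ≈ 13.641.


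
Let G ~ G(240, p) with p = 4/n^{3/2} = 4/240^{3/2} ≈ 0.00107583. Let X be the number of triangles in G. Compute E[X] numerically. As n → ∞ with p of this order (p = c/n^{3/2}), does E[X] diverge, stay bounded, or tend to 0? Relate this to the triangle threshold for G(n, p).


Number of potential triangles: C(240, 3) = 2275280.
Each occurs with probability p³ ≈ (0.00107583)³ ≈ 1.24517211e-09.
By linearity: E[X] = C(240, 3)·p³ ≈ 2275280 · 1.24517211e-09 ≈ 0.002833.
Since α = 3/2 > 1, p = c/n^{3/2} = o(1/n) is below the triangle threshold p ~ 1/n. Asymptotically E[X] ~ (c³/6)·n^{3(1−α)} = (4³/6)·n^{-1.5} → 0, so by Markov's inequality G has no triangles w.h.p.

E[X] ≈ 0.002833; in regime p = Θ(1/n^{3/2}) E[X] tends to 0 (below the triangle threshold p ~ 1/n).


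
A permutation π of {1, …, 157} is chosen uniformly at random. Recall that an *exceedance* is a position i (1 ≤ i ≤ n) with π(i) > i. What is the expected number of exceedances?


Write X = Σ_{i=1}^{157} X_i, where X_i = 1_{π(i) > i}.
For each fixed i, π(i) is uniform over {1, …, 157} (marginal of a uniform permutation), so P[π(i) > i] = (n − i)/n. Summing: Σ_{i=1}^{157} (n − i)/n = (0 + 1 + … + 156)/157 = 157(157 − 1)/(2·157) = (157 − 1)/2.
Hence E[X] = Σ_{i=1}^{157} (157 − i)/157 = 78 ≈ 78.0000.

E[X] = 78 = 78.0000.


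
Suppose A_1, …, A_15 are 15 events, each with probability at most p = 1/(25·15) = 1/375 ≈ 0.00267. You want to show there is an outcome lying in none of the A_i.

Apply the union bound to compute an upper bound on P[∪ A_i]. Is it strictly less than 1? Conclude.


Union bound: P[∪_{i=1}^{15} A_i] ≤ Σ_i P[A_i] ≤ 15·p = 15·(1/375) = 1/25.
Numerically: 1/25 ≈ 0.04000.
Is 1/25 < 1? YES.
Since P[∪ A_i] ≤ 1/25 < 1, the complement has P[∩ A_i^c] ≥ 1 − 1/25 = 24/25 > 0, so some outcome avoids every A_i.

15·p = 1/25 ≈ 0.04000; existence CERTIFIED by the union bound.


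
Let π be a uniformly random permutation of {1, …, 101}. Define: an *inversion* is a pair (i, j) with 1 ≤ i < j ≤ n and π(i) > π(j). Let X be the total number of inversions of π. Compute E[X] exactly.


Write X = Σ X_I over the C(101, 2) = 5050 pairs i < j, with X_I the indicator of one inversion.
There are 5050 indicators.
For each fixed pair i < j, the values π(i) and π(j) are two distinct elements of {1, …, 101} in uniformly random order; by symmetry P[π(i) > π(j)] = 1/2.
By linearity: E[X] = 5050 · (1/2) = C(101, 2) · (1/2) = 5050/2 = 2525 ≈ 2525.00000.

E[X] = 2525 = 2525.00000.


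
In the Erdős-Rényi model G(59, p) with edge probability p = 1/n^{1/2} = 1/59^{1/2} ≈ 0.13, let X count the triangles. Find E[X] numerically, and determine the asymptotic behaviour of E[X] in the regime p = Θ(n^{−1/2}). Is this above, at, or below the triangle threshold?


Number of potential triangles: C(59, 3) = 32509.
Each occurs with probability p³ ≈ (0.13)³ ≈ 2.20659e-03.
By linearity: E[X] = C(59, 3)·p³ ≈ 32509 · 2.20659e-03 ≈ 71.734.
Since α = 1/2 < 1, p = c/n^{1/2} ≫ 1/n is above the triangle threshold p ~ 1/n. Asymptotically E[X] ~ (c³/6)·n^{3(1−α)} = (1³/6)·n^{1.5} → ∞; triangles are abundant w.h.p.

E[X] ≈ 71.734; in regime p = Θ(1/n^{1/2}) E[X] diverges (above the triangle threshold p ~ 1/n).


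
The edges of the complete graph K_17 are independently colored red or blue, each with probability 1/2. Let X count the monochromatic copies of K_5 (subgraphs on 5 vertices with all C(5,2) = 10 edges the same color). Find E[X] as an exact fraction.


Let X = Σ_S X_S over the C(17, 5) = 6188 subsets S of size 5, where X_S = 1 if the K_5 on S is monochromatic.
For a fixed S, the K_5 on S has C(5, 2) = 10 edges. P[all 10 edges red] = (1/2)^10, and likewise for blue, so P[monochromatic] = 2·(1/2)^10 = 2^{1 − 10} = 1/512.
By linearity of expectation: E[X] = C(17, 5) · 2^{1 − 10} = 6188 · 1/512 = 1547/128.
Numerically: E[X] ≈ 12.08594.

E[X] = C(17,5)·2^(1−C(5,2)) = 1547/128 ≈ 12.08594.


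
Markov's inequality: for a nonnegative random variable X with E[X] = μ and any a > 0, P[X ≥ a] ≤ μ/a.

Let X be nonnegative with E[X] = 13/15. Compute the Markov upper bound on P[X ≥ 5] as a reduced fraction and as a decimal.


μ = E[X] = 13/15, a = 5.
Markov: P[X ≥ 5] ≤ μ/a = (13/15)/5 = 13/75.
Numerically: ≈ 0.173.
(Since a = 5 > μ = 0.867, the bound 13/75 is < 1 and informative.)

P[X ≥ 5] ≤ 13/75 ≈ 0.173.


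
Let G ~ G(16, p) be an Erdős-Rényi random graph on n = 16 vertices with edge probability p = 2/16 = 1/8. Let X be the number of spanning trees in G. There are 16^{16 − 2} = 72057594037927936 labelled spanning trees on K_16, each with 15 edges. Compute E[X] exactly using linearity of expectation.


K_16 has 16^{16 − 2} = 72057594037927936 labelled spanning trees.
For each such spanning tree H, let X_H = 1 if all 15 edges of H are present in G. Then P[X_H = 1] = p^{15} = (1/8)^{15} = 1/35184372088832.
Summing the indicators: E[X] = Σ_H E[X_H] = 72057594037927936 · p^{15} = 72057594037927936 · 1/35184372088832 = 2048.
Numerically: E[X] ≈ 2048.

E[X] = 72057594037927936 · (1/8)^{15} = 2048 ≈ 2048.


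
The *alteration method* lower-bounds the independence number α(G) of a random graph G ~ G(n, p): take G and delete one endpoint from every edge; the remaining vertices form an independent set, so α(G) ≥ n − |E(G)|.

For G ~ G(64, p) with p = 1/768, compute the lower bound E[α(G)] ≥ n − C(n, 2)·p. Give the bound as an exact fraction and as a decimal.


E[|E(G)|] = C(64, 2)·p = 2016 · (1/768) = 21/8.
E[α(G)] ≥ n − E[|E(G)|] = 64 − 21/8 = 491/8.
Numerically: ≈ 61.37500.
(This is only a lower bound; the true E[α(G)] may be larger.)

E[α(G)] ≥ 491/8 ≈ 61.37500.


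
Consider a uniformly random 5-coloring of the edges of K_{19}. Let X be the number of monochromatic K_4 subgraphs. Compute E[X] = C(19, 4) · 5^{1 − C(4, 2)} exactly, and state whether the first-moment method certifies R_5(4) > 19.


E[X] = C(19, 4) · 5^{1 − 6} = 3876 · 5^{−5} = 3876/3125.
As a reduced fraction: E[X] = 3876/3125 ≈ 1.240.
Is E[X] < 1? NO.
Since E[X] ≥ 1, the first-moment bound is inconclusive at n = 19; it does NOT by itself certify R_5(4) > 19.

E[X] = 3876/3125 ≈ 1.240; E[X] ≥ 1; first-moment method inconclusive here.


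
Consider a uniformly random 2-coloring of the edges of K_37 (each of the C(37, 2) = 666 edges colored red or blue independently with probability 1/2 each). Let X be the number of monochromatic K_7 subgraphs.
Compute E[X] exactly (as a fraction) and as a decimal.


Let X = Σ_S X_S over the C(37, 7) = 10295472 subsets S of size 7, where X_S = 1 if the K_7 on S is monochromatic.
For a fixed S, the K_7 on S has C(7, 2) = 21 edges. P[all 21 edges red] = (1/2)^21, and likewise for blue, so P[monochromatic] = 2·(1/2)^21 = 2^{1 − 21} = 1/1048576.
By linearity of expectation: E[X] = C(37, 7) · 2^{1 − 21} = 10295472 · 1/1048576 = 643467/65536.
Numerically: E[X] ≈ 9.819.

E[X] = C(37,7)·2^(1−C(7,2)) = 643467/65536 ≈ 9.819.


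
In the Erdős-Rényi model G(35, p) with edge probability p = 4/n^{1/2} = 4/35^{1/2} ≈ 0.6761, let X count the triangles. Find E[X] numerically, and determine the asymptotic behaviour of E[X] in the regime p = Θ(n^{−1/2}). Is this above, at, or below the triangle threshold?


Number of potential triangles: C(35, 3) = 6545.
Each occurs with probability p³ ≈ (0.6761)³ ≈ 3.090850e-01.
By linearity: E[X] = C(35, 3)·p³ ≈ 6545 · 3.090850e-01 ≈ 2022.9612.
Since α = 1/2 < 1, p = c/n^{1/2} ≫ 1/n is above the triangle threshold p ~ 1/n. Asymptotically E[X] ~ (c³/6)·n^{3(1−α)} = (4³/6)·n^{1.5} → ∞; triangles are abundant w.h.p.

E[X] ≈ 2022.9612; in regime p = Θ(1/n^{1/2}) E[X] diverges (above the triangle threshold p ~ 1/n).


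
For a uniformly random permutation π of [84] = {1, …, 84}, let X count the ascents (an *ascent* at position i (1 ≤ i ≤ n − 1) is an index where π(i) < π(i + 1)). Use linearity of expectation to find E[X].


Write X = Σ X_I over i = 1, …, 83, with X_I the indicator of one ascent.
There are 83 indicators.
For each fixed i, the pair (π(i), π(i+1)) is a uniformly random ordered pair of distinct values from {1, …, 84}; by symmetry P[π(i) < π(i+1)] = 1/2.
By linearity: E[X] = 83 · (1/2) = (84 − 1) · (1/2) = 83/2 ≈ 41.500000.

E[X] = 83/2 = 41.500000.


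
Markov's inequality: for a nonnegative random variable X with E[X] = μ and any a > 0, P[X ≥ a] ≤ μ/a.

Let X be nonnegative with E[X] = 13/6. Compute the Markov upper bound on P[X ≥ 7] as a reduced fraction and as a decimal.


μ = E[X] = 13/6, a = 7.
Markov: P[X ≥ 7] ≤ μ/a = (13/6)/7 = 13/42.
Numerically: ≈ 0.309524.
(Since a = 7 > μ = 2.166667, the bound 13/42 is < 1 and informative.)

P[X ≥ 7] ≤ 13/42 ≈ 0.309524.


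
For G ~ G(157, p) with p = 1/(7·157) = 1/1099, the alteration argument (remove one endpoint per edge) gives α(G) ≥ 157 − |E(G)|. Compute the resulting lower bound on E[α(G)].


E[|E(G)|] = C(157, 2)·p = 12246 · (1/1099) = 78/7.
E[α(G)] ≥ n − E[|E(G)|] = 157 − 78/7 = 1021/7.
Numerically: ≈ 145.85714.
(This is only a lower bound; the true E[α(G)] may be larger.)

E[α(G)] ≥ 1021/7 ≈ 145.85714.


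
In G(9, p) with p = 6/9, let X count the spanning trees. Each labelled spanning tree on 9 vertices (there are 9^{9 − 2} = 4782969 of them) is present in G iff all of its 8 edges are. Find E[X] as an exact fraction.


K_9 has 9^{9 − 2} = 4782969 labelled spanning trees.
For each such spanning tree H, let X_H = 1 if all 8 edges of H are present in G. Then P[X_H = 1] = p^{8} = (2/3)^{8} = 256/6561.
By linearity of expectation: E[X] = Σ_H E[X_H] = 4782969 · p^{8} = 4782969 · 256/6561 = 186624.
Numerically: E[X] ≈ 1.87e+05.

E[X] = 4782969 · (2/3)^{8} = 186624 ≈ 1.87e+05.


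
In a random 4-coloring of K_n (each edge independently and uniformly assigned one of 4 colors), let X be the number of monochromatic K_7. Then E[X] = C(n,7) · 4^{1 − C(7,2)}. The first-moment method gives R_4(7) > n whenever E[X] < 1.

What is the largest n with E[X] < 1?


We need C(n, 7) · 4^{1 − 21} < 1, i.e. C(n, 7) < 4^{21 − 1} = 1099511627776.
Check values of n near the boundary:
  n = 179: C(179, 7) = 1037437234460; 1037437234460 < 1099511627776? YES
  n = 180: C(180, 7) = 1079414463600; 1079414463600 < 1099511627776? YES
  n = 181: C(181, 7) = 1122839183400; 1122839183400 < 1099511627776? NO
The largest n with C(n, 7) < 1099511627776 is n = 180 (where E[X] = 67463403975/68719476736 ≈ 0.9817217). Hence R_4(7) > 180, i.e. R_4(7) ≥ 181.

Largest n = 180; hence R_4(7) > 180.


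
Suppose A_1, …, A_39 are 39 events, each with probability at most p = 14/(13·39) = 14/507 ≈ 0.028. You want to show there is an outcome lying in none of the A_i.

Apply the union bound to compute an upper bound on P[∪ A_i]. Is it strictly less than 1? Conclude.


Union bound: P[∪_{i=1}^{39} A_i] ≤ Σ_i P[A_i] ≤ 39·p = 39·(14/507) = 14/13.
Numerically: 14/13 ≈ 1.077.
Is 14/13 < 1? NO.
Since the bound 14/13 is ≥ 1, the union bound is uninformative here; it does NOT by itself certify existence.

39·p = 14/13 ≈ 1.077; existence NOT certified by the union bound.


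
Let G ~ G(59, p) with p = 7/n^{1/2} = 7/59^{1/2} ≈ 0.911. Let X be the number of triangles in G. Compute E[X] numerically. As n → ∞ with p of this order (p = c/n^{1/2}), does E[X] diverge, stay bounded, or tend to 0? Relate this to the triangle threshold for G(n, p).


Number of potential triangles: C(59, 3) = 32509.
Each occurs with probability p³ ≈ (0.911)³ ≈ 7.56861e-01.
By linearity: E[X] = C(59, 3)·p³ ≈ 32509 · 7.56861e-01 ≈ 24604.793.
Since α = 1/2 < 1, p = c/n^{1/2} ≫ 1/n is above the triangle threshold p ~ 1/n. Asymptotically E[X] ~ (c³/6)·n^{3(1−α)} = (7³/6)·n^{1.5} → ∞; triangles are abundant w.h.p.

E[X] ≈ 24604.793; in regime p = Θ(1/n^{1/2}) E[X] diverges (above the triangle threshold p ~ 1/n).


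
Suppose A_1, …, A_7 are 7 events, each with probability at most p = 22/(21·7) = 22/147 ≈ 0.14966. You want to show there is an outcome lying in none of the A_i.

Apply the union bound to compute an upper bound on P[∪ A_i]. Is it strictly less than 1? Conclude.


Union bound: P[∪_{i=1}^{7} A_i] ≤ Σ_i P[A_i] ≤ 7·p = 7·(22/147) = 22/21.
Numerically: 22/21 ≈ 1.04762.
Is 22/21 < 1? NO.
Since the bound 22/21 is ≥ 1, the union bound is uninformative here; it does NOT by itself certify existence.

7·p = 22/21 ≈ 1.04762; existence NOT certified by the union bound.


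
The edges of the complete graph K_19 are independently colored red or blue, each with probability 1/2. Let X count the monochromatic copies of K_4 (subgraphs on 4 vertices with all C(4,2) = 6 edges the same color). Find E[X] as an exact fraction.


Let X = Σ_S X_S over the C(19, 4) = 3876 subsets S of size 4, where X_S = 1 if the K_4 on S is monochromatic.
For a fixed S, the K_4 on S has C(4, 2) = 6 edges. P[all 6 edges red] = (1/2)^6, and likewise for blue, so P[monochromatic] = 2·(1/2)^6 = 2^{1 − 6} = 1/32.
By linearity: E[X] = C(19, 4) · 2^{1 − 6} = 3876 · 1/32 = 969/8.
Numerically: E[X] ≈ 121.125.

E[X] = C(19,4)·2^(1−C(4,2)) = 969/8 ≈ 121.125.


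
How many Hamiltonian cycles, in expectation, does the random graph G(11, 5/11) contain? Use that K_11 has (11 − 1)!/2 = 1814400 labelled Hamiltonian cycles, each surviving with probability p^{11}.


K_11 has (11 − 1)!/2 = 1814400 labelled Hamiltonian cycles.
For each such Hamiltonian cycle H, let X_H = 1 if all 11 edges of H are present in G. Then P[X_H = 1] = p^{11} = (5/11)^{11} = 48828125/285311670611.
By linearity: E[X] = Σ_H E[X_H] = 1814400 · p^{11} = 1814400 · 48828125/285311670611 = 88593750000000/285311670611.
Numerically: E[X] ≈ 310.52.

E[X] = 1814400 · (5/11)^{11} = 88593750000000/285311670611 ≈ 310.52.


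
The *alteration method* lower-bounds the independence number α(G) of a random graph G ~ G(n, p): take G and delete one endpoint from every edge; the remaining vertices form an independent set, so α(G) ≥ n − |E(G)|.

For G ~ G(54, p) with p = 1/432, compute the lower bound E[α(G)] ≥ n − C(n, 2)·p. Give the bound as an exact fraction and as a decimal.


E[|E(G)|] = C(54, 2)·p = 1431 · (1/432) = 53/16.
E[α(G)] ≥ n − E[|E(G)|] = 54 − 53/16 = 811/16.
Numerically: ≈ 50.688.
(This is only a lower bound; the true E[α(G)] may be larger.)

E[α(G)] ≥ 811/16 ≈ 50.688.


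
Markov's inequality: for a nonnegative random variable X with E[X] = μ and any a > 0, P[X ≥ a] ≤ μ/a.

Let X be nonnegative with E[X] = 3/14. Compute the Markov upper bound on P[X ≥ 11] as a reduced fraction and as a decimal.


μ = E[X] = 3/14, a = 11.
Markov: P[X ≥ 11] ≤ μ/a = (3/14)/11 = 3/154.
Numerically: ≈ 0.019481.
(Since a = 11 > μ = 0.214286, the bound 3/154 is < 1 and informative.)

P[X ≥ 11] ≤ 3/154 ≈ 0.019481.


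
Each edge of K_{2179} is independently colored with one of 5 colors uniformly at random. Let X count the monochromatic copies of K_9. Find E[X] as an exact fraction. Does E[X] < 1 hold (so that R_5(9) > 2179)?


E[X] = C(2179, 9) · 5^{1 − 36} = 3001701930880099538508560 · 5^{−35} = 3001701930880099538508560/2910383045673370361328125.
As a reduced fraction: E[X] = 600340386176019907701712/582076609134674072265625 ≈ 1.031.
Is E[X] < 1? NO.
Since E[X] ≥ 1, the first-moment bound is inconclusive at n = 2179; it does NOT by itself certify R_5(9) > 2179.

E[X] = 600340386176019907701712/582076609134674072265625 ≈ 1.031; E[X] ≥ 1; first-moment method inconclusive here.


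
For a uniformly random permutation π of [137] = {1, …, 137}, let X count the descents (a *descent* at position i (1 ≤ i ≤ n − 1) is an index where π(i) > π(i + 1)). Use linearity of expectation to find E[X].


Write X = Σ X_I over i = 1, …, 136, with X_I the indicator of one descent.
There are 136 indicators.
For each fixed i, the pair (π(i), π(i+1)) is a uniformly random ordered pair of distinct values from {1, …, 137}; by symmetry P[π(i) > π(i+1)] = 1/2.
By linearity: E[X] = 136 · (1/2) = (137 − 1) · (1/2) = 68 ≈ 68.000.

E[X] = 68 = 68.000.


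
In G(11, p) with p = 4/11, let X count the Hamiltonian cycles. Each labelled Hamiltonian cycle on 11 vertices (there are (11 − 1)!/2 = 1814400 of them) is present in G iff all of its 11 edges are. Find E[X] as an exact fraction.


K_11 has (11 − 1)!/2 = 1814400 labelled Hamiltonian cycles.
For each such Hamiltonian cycle H, let X_H = 1 if all 11 edges of H are present in G. Then P[X_H = 1] = p^{11} = (4/11)^{11} = 4194304/285311670611.
Summing the indicators: E[X] = Σ_H E[X_H] = 1814400 · p^{11} = 1814400 · 4194304/285311670611 = 7610145177600/285311670611.
Numerically: E[X] ≈ 26.7.

E[X] = 1814400 · (4/11)^{11} = 7610145177600/285311670611 ≈ 26.7.


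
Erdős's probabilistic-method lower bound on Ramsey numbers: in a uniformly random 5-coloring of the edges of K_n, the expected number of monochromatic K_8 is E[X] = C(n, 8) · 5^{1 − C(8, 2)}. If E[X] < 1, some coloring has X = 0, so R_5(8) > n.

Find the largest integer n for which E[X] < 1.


We need C(n, 8) · 5^{1 − 28} < 1, i.e. C(n, 8) < 5^{28 − 1} = 7450580596923828125.
Check values of n near the boundary:
  n = 859: C(859, 8) = 7115855595170747139; 7115855595170747139 < 7450580596923828125? YES
  n = 860: C(860, 8) = 7182671140665308145; 7182671140665308145 < 7450580596923828125? YES
  n = 861: C(861, 8) = 7250034996615275865; 7250034996615275865 < 7450580596923828125? YES
  n = 862: C(862, 8) = 7317951015318931845; 7317951015318931845 < 7450580596923828125? YES
  n = 863: C(863, 8) = 7386423071602617757; 7386423071602617757 < 7450580596923828125? YES
  n = 864: C(864, 8) = 7455455062926006708; 7455455062926006708 < 7450580596923828125? NO
  n = 865: C(865, 8) = 7525050909487743060; 7525050909487743060 < 7450580596923828125? NO
  n = 866: C(866, 8) = 7595214554331451620; 7595214554331451620 < 7450580596923828125? NO
The largest n with C(n, 8) < 7450580596923828125 is n = 863 (where E[X] = 7386423071602617757/7450580596923828125 ≈ 0.9914). Hence R_5(8) > 863, i.e. R_5(8) ≥ 864.

Largest n = 863; hence R_5(8) > 863.


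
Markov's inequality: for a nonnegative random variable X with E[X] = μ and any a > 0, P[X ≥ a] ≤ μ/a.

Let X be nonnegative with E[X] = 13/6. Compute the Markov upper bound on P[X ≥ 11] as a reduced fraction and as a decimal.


μ = E[X] = 13/6, a = 11.
Markov: P[X ≥ 11] ≤ μ/a = (13/6)/11 = 13/66.
Numerically: ≈ 0.197.
(Since a = 11 > μ = 2.167, the bound 13/66 is < 1 and informative.)

P[X ≥ 11] ≤ 13/66 ≈ 0.197.


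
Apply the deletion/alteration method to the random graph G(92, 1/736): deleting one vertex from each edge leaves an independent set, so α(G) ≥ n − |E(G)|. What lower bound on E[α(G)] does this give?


E[|E(G)|] = C(92, 2)·p = 4186 · (1/736) = 91/16.
E[α(G)] ≥ n − E[|E(G)|] = 92 − 91/16 = 1381/16.
Numerically: ≈ 86.312.
(This is only a lower bound; the true E[α(G)] may be larger.)

E[α(G)] ≥ 1381/16 ≈ 86.312.


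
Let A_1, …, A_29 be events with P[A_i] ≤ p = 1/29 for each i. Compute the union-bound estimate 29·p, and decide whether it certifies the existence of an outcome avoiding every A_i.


Union bound: P[∪_{i=1}^{29} A_i] ≤ Σ_i P[A_i] ≤ 29·p = 29·(1/29) = 1.
Numerically: 1 ≈ 1.00000.
Is 1 < 1? NO.
Since the bound 1 is ≥ 1, the union bound is uninformative here; it does NOT by itself certify existence.

29·p = 1 ≈ 1.00000; existence NOT certified by the union bound.


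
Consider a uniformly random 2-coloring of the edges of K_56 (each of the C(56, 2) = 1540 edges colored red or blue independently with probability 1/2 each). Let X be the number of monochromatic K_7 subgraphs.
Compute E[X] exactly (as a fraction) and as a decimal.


Let X = Σ_S X_S over the C(56, 7) = 231917400 subsets S of size 7, where X_S = 1 if the K_7 on S is monochromatic.
For a fixed S, the K_7 on S has C(7, 2) = 21 edges. P[all 21 edges red] = (1/2)^21, and likewise for blue, so P[monochromatic] = 2·(1/2)^21 = 2^{1 − 21} = 1/1048576.
By linearity of expectation: E[X] = C(56, 7) · 2^{1 − 21} = 231917400 · 1/1048576 = 28989675/131072.
Numerically: E[X] ≈ 221.174.

E[X] = C(56,7)·2^(1−C(7,2)) = 28989675/131072 ≈ 221.174.


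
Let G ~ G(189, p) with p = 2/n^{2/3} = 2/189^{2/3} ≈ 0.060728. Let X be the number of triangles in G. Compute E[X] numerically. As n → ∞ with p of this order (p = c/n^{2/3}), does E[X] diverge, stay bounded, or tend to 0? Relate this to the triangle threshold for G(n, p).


Number of potential triangles: C(189, 3) = 1107414.
Each occurs with probability p³ ≈ (0.060728)³ ≈ 2.2395790e-04.
By linearity: E[X] = C(189, 3)·p³ ≈ 1107414 · 2.2395790e-04 ≈ 248.01411.
Since α = 2/3 < 1, p = c/n^{2/3} ≫ 1/n is above the triangle threshold p ~ 1/n. Asymptotically E[X] ~ (c³/6)·n^{3(1−α)} = (2³/6)·n^{1} → ∞; triangles are abundant w.h.p.

E[X] ≈ 248.01411; in regime p = Θ(1/n^{2/3}) E[X] diverges (above the triangle threshold p ~ 1/n).


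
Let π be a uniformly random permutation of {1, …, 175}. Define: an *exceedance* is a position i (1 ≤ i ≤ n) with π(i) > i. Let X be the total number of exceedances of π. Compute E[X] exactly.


Write X = Σ_{i=1}^{175} X_i, where X_i = 1_{π(i) > i}.
For each fixed i, π(i) is uniform over {1, …, 175} (marginal of a uniform permutation), so P[π(i) > i] = (n − i)/n. Summing: Σ_{i=1}^{175} (n − i)/n = (0 + 1 + … + 174)/175 = 175(175 − 1)/(2·175) = (175 − 1)/2.
Hence E[X] = Σ_{i=1}^{175} (175 − i)/175 = 87 ≈ 87.00000.

E[X] = 87 = 87.00000.


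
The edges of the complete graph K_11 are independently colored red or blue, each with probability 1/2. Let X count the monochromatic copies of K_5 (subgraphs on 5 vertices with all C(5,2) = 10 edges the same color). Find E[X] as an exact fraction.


Let X = Σ_S X_S over the C(11, 5) = 462 subsets S of size 5, where X_S = 1 if the K_5 on S is monochromatic.
For a fixed S, the K_5 on S has C(5, 2) = 10 edges. P[all 10 edges red] = (1/2)^10, and likewise for blue, so P[monochromatic] = 2·(1/2)^10 = 2^{1 − 10} = 1/512.
By linearity: E[X] = C(11, 5) · 2^{1 − 10} = 462 · 1/512 = 231/256.
Numerically: E[X] ≈ 0.902.

E[X] = C(11,5)·2^(1−C(5,2)) = 231/256 ≈ 0.902.


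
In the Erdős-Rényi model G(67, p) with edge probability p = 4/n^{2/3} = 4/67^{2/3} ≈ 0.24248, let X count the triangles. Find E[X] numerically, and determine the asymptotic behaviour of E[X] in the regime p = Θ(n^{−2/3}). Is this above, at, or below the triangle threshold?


Number of potential triangles: C(67, 3) = 47905.
Each occurs with probability p³ ≈ (0.24248)³ ≈ 1.42570728e-02.
By linearity: E[X] = C(67, 3)·p³ ≈ 47905 · 1.42570728e-02 ≈ 682.985075.
Since α = 2/3 < 1, p = c/n^{2/3} ≫ 1/n is above the triangle threshold p ~ 1/n. Asymptotically E[X] ~ (c³/6)·n^{3(1−α)} = (4³/6)·n^{1} → ∞; triangles are abundant w.h.p.

E[X] ≈ 682.985075; in regime p = Θ(1/n^{2/3}) E[X] diverges (above the triangle threshold p ~ 1/n).


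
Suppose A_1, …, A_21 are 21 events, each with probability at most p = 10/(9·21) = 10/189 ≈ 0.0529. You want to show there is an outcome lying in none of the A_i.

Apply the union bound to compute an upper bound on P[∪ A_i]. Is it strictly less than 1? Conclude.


Union bound: P[∪_{i=1}^{21} A_i] ≤ Σ_i P[A_i] ≤ 21·p = 21·(10/189) = 10/9.
Numerically: 10/9 ≈ 1.1111.
Is 10/9 < 1? NO.
Since the bound 10/9 is ≥ 1, the union bound is uninformative here; it does NOT by itself certify existence.

21·p = 10/9 ≈ 1.1111; existence NOT certified by the union bound.


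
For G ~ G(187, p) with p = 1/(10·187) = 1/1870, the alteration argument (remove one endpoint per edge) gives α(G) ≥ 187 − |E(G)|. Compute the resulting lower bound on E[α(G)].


E[|E(G)|] = C(187, 2)·p = 17391 · (1/1870) = 93/10.
E[α(G)] ≥ n − E[|E(G)|] = 187 − 93/10 = 1777/10.
Numerically: ≈ 177.700.
(This is only a lower bound; the true E[α(G)] may be larger.)

E[α(G)] ≥ 1777/10 ≈ 177.700.


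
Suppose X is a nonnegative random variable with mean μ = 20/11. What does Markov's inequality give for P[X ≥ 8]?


μ = E[X] = 20/11, a = 8.
Markov: P[X ≥ 8] ≤ μ/a = (20/11)/8 = 5/22.
Numerically: ≈ 0.227.
(Since a = 8 > μ = 1.818, the bound 5/22 is < 1 and informative.)

P[X ≥ 8] ≤ 5/22 ≈ 0.227.


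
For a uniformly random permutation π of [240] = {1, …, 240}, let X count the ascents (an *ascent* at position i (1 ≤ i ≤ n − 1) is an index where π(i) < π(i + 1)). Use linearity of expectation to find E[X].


Write X = Σ X_I over i = 1, …, 239, with X_I the indicator of one ascent.
There are 239 indicators.
For each fixed i, the pair (π(i), π(i+1)) is a uniformly random ordered pair of distinct values from {1, …, 240}; by symmetry P[π(i) < π(i+1)] = 1/2.
By linearity: E[X] = 239 · (1/2) = (240 − 1) · (1/2) = 239/2 ≈ 119.5000.

E[X] = 239/2 = 119.5000.


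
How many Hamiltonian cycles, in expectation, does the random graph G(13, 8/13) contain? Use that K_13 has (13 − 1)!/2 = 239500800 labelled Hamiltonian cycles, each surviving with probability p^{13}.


K_13 has (13 − 1)!/2 = 239500800 labelled Hamiltonian cycles.
For each such Hamiltonian cycle H, let X_H = 1 if all 13 edges of H are present in G. Then P[X_H = 1] = p^{13} = (8/13)^{13} = 549755813888/302875106592253.
By linearity: E[X] = Σ_H E[X_H] = 239500800 · p^{13} = 239500800 · 549755813888/302875106592253 = 131666957230827110400/302875106592253.
Numerically: E[X] ≈ 434724.

E[X] = 239500800 · (8/13)^{13} = 131666957230827110400/302875106592253 ≈ 434724.


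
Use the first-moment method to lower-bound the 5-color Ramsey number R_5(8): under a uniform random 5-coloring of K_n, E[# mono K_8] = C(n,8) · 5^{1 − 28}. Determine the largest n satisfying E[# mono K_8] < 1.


We need C(n, 8) · 5^{1 − 28} < 1, i.e. C(n, 8) < 5^{28 − 1} = 7450580596923828125.
Check values of n near the boundary:
  n = 861: C(861, 8) = 7250034996615275865; 7250034996615275865 < 7450580596923828125? YES
  n = 862: C(862, 8) = 7317951015318931845; 7317951015318931845 < 7450580596923828125? YES
  n = 863: C(863, 8) = 7386423071602617757; 7386423071602617757 < 7450580596923828125? YES
  n = 864: C(864, 8) = 7455455062926006708; 7455455062926006708 < 7450580596923828125? NO
  n = 865: C(865, 8) = 7525050909487743060; 7525050909487743060 < 7450580596923828125? NO
The largest n with C(n, 8) < 7450580596923828125 is n = 863 (where E[X] = 7386423071602617757/7450580596923828125 ≈ 0.9913889). Hence R_5(8) > 863, i.e. R_5(8) ≥ 864.

Largest n = 863; hence R_5(8) > 863.


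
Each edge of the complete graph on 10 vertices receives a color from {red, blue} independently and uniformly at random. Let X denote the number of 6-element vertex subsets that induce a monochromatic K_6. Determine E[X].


Let X = Σ_S X_S over the C(10, 6) = 210 subsets S of size 6, where X_S = 1 if the K_6 on S is monochromatic.
For a fixed S, the K_6 on S has C(6, 2) = 15 edges. P[all 15 edges red] = (1/2)^15, and likewise for blue, so P[monochromatic] = 2·(1/2)^15 = 2^{1 − 15} = 1/16384.
Summing: E[X] = C(10, 6) · 2^{1 − 15} = 210 · 1/16384 = 105/8192.
Numerically: E[X] ≈ 0.01282.

E[X] = C(10,6)·2^(1−C(6,2)) = 105/8192 ≈ 0.01282.


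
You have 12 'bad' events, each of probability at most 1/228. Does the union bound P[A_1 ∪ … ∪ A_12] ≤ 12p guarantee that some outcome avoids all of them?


Union bound: P[∪_{i=1}^{12} A_i] ≤ Σ_i P[A_i] ≤ 12·p = 12·(1/228) = 1/19.
Numerically: 1/19 ≈ 0.0526.
Is 1/19 < 1? YES.
Since P[∪ A_i] ≤ 1/19 < 1, the complement has P[∩ A_i^c] ≥ 1 − 1/19 = 18/19 > 0, so some outcome avoids every A_i.

12·p = 1/19 ≈ 0.0526; existence CERTIFIED by the union bound.


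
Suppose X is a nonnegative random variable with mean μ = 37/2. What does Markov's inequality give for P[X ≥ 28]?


μ = E[X] = 37/2, a = 28.
Markov: P[X ≥ 28] ≤ μ/a = (37/2)/28 = 37/56.
Numerically: ≈ 0.66071.
(Since a = 28 > μ = 18.50000, the bound 37/56 is < 1 and informative.)

P[X ≥ 28] ≤ 37/56 ≈ 0.66071.


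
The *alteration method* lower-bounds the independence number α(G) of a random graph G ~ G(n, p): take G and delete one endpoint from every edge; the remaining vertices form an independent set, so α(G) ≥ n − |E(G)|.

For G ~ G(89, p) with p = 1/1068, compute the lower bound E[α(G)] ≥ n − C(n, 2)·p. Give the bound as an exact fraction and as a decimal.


E[|E(G)|] = C(89, 2)·p = 3916 · (1/1068) = 11/3.
E[α(G)] ≥ n − E[|E(G)|] = 89 − 11/3 = 256/3.
Numerically: ≈ 85.333.
(This is only a lower bound; the true E[α(G)] may be larger.)

E[α(G)] ≥ 256/3 ≈ 85.333.


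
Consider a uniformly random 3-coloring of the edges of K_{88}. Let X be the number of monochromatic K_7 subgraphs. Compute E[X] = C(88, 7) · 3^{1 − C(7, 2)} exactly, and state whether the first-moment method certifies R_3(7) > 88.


E[X] = C(88, 7) · 3^{1 − 21} = 6348337336 · 3^{−20} = 6348337336/3486784401.
As a reduced fraction: E[X] = 6348337336/3486784401 ≈ 1.82069.
Is E[X] < 1? NO.
Since E[X] ≥ 1, the first-moment bound is inconclusive at n = 88; it does NOT by itself certify R_3(7) > 88.

E[X] = 6348337336/3486784401 ≈ 1.82069; E[X] ≥ 1; first-moment method inconclusive here.


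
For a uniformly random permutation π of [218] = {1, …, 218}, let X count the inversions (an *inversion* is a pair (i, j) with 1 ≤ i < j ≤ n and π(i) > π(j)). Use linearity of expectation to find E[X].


Write X = Σ X_I over the C(218, 2) = 23653 pairs i < j, with X_I the indicator of one inversion.
There are 23653 indicators.
For each fixed pair i < j, the values π(i) and π(j) are two distinct elements of {1, …, 218} in uniformly random order; by symmetry P[π(i) > π(j)] = 1/2.
By linearity: E[X] = 23653 · (1/2) = C(218, 2) · (1/2) = 23653/2 = 23653/2 ≈ 11826.500.

E[X] = 23653/2 = 11826.500.


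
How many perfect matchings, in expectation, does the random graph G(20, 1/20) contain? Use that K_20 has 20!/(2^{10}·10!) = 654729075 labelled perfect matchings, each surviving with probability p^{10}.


K_20 has 20!/(2^{10}·10!) = 654729075 labelled perfect matchings.
For each such perfect matching H, let X_H = 1 if all 10 edges of H are present in G. Then P[X_H = 1] = p^{10} = (1/20)^{10} = 1/10240000000000.
By linearity: E[X] = Σ_H E[X_H] = 654729075 · p^{10} = 654729075 · 1/10240000000000 = 26189163/409600000000.
Numerically: E[X] ≈ 6.3938e-05.

E[X] = 654729075 · (1/20)^{10} = 26189163/409600000000 ≈ 6.3938e-05.


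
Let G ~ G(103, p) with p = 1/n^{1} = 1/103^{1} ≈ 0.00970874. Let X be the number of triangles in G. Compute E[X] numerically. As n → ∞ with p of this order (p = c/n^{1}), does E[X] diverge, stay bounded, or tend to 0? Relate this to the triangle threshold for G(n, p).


Number of potential triangles: C(103, 3) = 176851.
Each occurs with probability p³ ≈ (0.00970874)³ ≈ 9.15141659e-07.
By linearity: E[X] = C(103, 3)·p³ ≈ 176851 · 9.15141659e-07 ≈ 0.161844.
Here α = 1, so p = 1/n is exactly at the triangle threshold p ~ 1/n. Asymptotically E[X] → c³/6 = 1³/6 = 1/6 ≈ 0.166667, a bounded constant. In this regime the triangle count is asymptotically Poisson(c³/6).

E[X] ≈ 0.161844; in regime p = Θ(1/n^{1}) E[X] stays bounded (at the triangle threshold p ~ 1/n).


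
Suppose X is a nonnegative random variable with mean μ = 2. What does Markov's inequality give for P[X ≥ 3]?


μ = E[X] = 2, a = 3.
Markov: P[X ≥ 3] ≤ μ/a = (2)/3 = 2/3.
Numerically: ≈ 0.667.
(Since a = 3 > μ = 2.000, the bound 2/3 is < 1 and informative.)

P[X ≥ 3] ≤ 2/3 ≈ 0.667.


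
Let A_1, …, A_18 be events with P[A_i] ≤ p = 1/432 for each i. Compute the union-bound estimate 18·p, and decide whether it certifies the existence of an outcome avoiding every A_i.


Union bound: P[∪_{i=1}^{18} A_i] ≤ Σ_i P[A_i] ≤ 18·p = 18·(1/432) = 1/24.
Numerically: 1/24 ≈ 0.0416667.
Is 1/24 < 1? YES.
Since P[∪ A_i] ≤ 1/24 < 1, the complement has P[∩ A_i^c] ≥ 1 − 1/24 = 23/24 > 0, so some outcome avoids every A_i.

18·p = 1/24 ≈ 0.0416667; existence CERTIFIED by the union bound.


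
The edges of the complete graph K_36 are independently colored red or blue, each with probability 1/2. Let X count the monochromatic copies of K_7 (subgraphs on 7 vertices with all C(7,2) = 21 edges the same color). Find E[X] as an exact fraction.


Let X = Σ_S X_S over the C(36, 7) = 8347680 subsets S of size 7, where X_S = 1 if the K_7 on S is monochromatic.
For a fixed S, the K_7 on S has C(7, 2) = 21 edges. P[all 21 edges red] = (1/2)^21, and likewise for blue, so P[monochromatic] = 2·(1/2)^21 = 2^{1 − 21} = 1/1048576.
By linearity: E[X] = C(36, 7) · 2^{1 − 21} = 8347680 · 1/1048576 = 260865/32768.
Numerically: E[X] ≈ 7.96097.

E[X] = C(36,7)·2^(1−C(7,2)) = 260865/32768 ≈ 7.96097.
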